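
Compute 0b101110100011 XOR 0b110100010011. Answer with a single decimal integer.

1712

a = 101110100011
b = 110100010011
XOR → 011010110000 = 1712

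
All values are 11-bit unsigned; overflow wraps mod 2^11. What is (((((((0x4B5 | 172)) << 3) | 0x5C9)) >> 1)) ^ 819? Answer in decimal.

455

0x4B5 = 10010110101
172 = 00010101100
→ | → 10010111101 = 1213
→ << 3 (mod 2^11) → 10111101000 = 1512
0x5C9 = 10111001001
→ | → 10111101001 = 1513
→ >> 1 → 01011110100 = 756
819 = 01100110011
→ ^ → 00111000111 = 455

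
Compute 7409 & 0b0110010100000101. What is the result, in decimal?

1025

7409 = 001110011110001
b = 110010100000101
AND → 000010000000001 = 1025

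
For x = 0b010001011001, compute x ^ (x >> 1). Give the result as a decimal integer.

x = 10001011001 = 1113
x>>1 = 01000101100
XOR  = 11001110101 = 1653
(x ^ (x >> 1) gives the standard binary-reflected Gray code of x.)

1653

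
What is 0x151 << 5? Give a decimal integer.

0x151 = 00000101010001
shift left by 5 → 10101000100000 = 10784
(equivalently, 337 × 2^5 = 337 × 32)

10784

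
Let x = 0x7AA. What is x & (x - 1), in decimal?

x = 11110101010 = 1962
x - 1 = 11110101001
AND   = 11110101000 = 1960
(x & (x - 1) clears the lowest set bit of x.)

1960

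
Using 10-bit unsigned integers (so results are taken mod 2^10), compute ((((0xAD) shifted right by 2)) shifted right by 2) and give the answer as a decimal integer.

10

0xAD = 0010101101
→ shifted right by 2 → 0000101011 = 43
→ shifted right by 2 → 0000001010 = 10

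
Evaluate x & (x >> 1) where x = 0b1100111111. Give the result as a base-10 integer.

287

x = 1100111111 = 831
x>>1 = 0110011111
AND  = 0100011111 = 287
(x & (x >> 1) has a 1 wherever x has two consecutive 1 bits.)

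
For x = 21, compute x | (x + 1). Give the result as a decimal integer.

23

x = 10101 = 21
x + 1 = 10110
OR    = 10111 = 23
(x | (x + 1) sets the lowest cleared bit.)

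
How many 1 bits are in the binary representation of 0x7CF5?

11

0x7CF5 = 111110011110101
Count the 1s: 1 + 1 + 1 + 1 + 1 + 1 + 1 + 1 + 1 + 1 + 1 = 11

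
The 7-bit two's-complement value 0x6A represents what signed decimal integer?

-22

pattern = 1101010 (MSB is 1 ⇒ negative)
Invert: 0010101, add 1 → 0010110 = 22, so the value is -22.
(Equivalently: 106 - 2^7 = 106 - 128 = -22.)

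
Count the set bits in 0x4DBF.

0x4DBF = 100110110111111
Count the 1s: 1 + 1 + 1 + 1 + 1 + 1 + 1 + 1 + 1 + 1 + 1 = 11

11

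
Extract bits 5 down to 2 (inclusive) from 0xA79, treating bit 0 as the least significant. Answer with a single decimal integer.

v = 0101001111001
Shift right by 2: 01010011110
Mask low 4 bits: 1110 = 14

14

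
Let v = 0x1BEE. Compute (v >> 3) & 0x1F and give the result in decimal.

29

v = 1101111101110
Shift right by 3: 1101111101
Mask low 5 bits: 11101 = 29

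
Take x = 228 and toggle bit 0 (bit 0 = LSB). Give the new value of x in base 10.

229

x = 00011100100
bit 0 is currently 0; toggle it via x ^ (1 << 0) = x ^ 1
→ 00011100101 = 229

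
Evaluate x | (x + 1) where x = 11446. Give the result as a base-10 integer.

11447

x = 10110010110110 = 11446
x + 1 = 10110010110111
OR    = 10110010110111 = 11447
(x | (x + 1) sets the lowest cleared bit.)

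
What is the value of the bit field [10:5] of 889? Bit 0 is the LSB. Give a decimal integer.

v = 01101111001
Shift right by 5: 011011
Mask low 6 bits: 011011 = 27

27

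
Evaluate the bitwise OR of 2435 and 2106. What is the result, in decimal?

2491

2435 = 100110000011
2106 = 100000111010
 OR → 100110111011 = 2491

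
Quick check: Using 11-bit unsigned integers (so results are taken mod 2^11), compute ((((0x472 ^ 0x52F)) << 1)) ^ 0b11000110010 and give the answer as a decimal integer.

1160

0x472 = 10001110010
0x52F = 10100101111
→ ^ → 00101011101 = 349
→ << 1 (mod 2^11) → 01010111010 = 698
0b11000110010 = 11000110010
→ ^ → 10010001000 = 1160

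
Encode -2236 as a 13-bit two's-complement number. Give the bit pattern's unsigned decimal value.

2236 in 13 bits: 0100010111100
Invert: 1011101000011
Add 1:  1011101000100 = 5956
(Check: 2^13 - 2236 = 8192 - 2236 = 5956.)

5956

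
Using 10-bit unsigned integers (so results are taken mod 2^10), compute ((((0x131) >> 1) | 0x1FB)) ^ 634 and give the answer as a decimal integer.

0x131 = 0100110001
→ >> 1 → 0010011000 = 152
0x1FB = 0111111011
→ | → 0111111011 = 507
634 = 1001111010
→ ^ → 1110000001 = 897

897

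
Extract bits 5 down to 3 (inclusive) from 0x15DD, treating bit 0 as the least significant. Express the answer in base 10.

3

v = 1010111011101
Shift right by 3: 1010111011
Mask low 3 bits: 011 = 3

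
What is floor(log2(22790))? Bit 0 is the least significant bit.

22790 = 101100100000110
The topmost 1 is at position 14 (since 2^14 = 16384 ≤ 22790 < 32768).

14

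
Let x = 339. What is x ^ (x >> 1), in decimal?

506

x = 101010011 = 339
x>>1 = 010101001
XOR  = 111111010 = 506
(x ^ (x >> 1) gives the standard binary-reflected Gray code of x.)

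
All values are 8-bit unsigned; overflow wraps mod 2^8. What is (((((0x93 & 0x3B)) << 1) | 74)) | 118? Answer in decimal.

126

0x93 = 10010011
0x3B = 00111011
→ & → 00010011 = 19
→ << 1 (mod 2^8) → 00100110 = 38
74 = 01001010
→ | → 01101110 = 110
118 = 01110110
→ | → 01111110 = 126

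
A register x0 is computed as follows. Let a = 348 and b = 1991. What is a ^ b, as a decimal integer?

348 = 00101011100
1991 = 11111000111
XOR → 11010011011 = 1691

1691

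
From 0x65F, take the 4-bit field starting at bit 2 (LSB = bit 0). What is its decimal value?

v = 11001011111
Shift right by 2: 110010111
Mask low 4 bits: 0111 = 7

7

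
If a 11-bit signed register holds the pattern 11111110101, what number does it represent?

-11

pattern = 11111110101 (MSB is 1 ⇒ negative)
Invert: 00000001010, add 1 → 00000001011 = 11, so the value is -11.
(Equivalently: 2037 - 2^11 = 2037 - 2048 = -11.)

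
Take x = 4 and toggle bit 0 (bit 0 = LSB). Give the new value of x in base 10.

x = 000000100
bit 0 is currently 0; toggle it via x ^ (1 << 0) = x ^ 1
→ 000000101 = 5

5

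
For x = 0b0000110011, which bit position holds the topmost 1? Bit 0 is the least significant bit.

5

0b0000110011 = 110011
The topmost 1 is at position 5 (since 2^5 = 32 ≤ 51 < 64).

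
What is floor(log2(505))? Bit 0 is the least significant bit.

8

505 = 111111001
The topmost 1 is at position 8 (since 2^8 = 256 ≤ 505 < 512).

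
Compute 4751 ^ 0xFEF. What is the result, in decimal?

4751 = 1001010001111
0xFEF = 0111111101111
XOR → 1110101100000 = 7520

7520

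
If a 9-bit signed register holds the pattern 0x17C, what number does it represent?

pattern = 101111100 (MSB is 1 ⇒ negative)
Invert: 010000011, add 1 → 010000100 = 132, so the value is -132.
(Equivalently: 380 - 2^9 = 380 - 512 = -132.)

-132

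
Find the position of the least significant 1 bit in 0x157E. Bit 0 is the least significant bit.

1

0x157E = 1010101111110
Trailing zeros: 1, so the lowest set bit is bit 1 (value 2).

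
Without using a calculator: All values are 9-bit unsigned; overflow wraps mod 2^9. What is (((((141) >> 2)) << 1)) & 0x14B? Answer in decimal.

66

141 = 010001101
→ >> 2 → 000100011 = 35
→ << 1 (mod 2^9) → 001000110 = 70
0x14B = 101001011
→ & → 001000010 = 66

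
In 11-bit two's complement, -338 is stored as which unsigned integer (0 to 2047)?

1710

338 in 11 bits: 00101010010
Invert: 11010101101
Add 1:  11010101110 = 1710
(Check: 2^11 - 338 = 2048 - 338 = 1710.)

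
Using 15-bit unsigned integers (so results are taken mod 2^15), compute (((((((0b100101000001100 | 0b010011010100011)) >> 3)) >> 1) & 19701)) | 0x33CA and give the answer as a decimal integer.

14314

0b100101000001100 = 100101000001100
0b010011010100011 = 010011010100011
→ | → 110111010101111 = 28335
→ >> 3 → 000110111010101 = 3541
→ >> 1 → 000011011101010 = 1770
19701 = 100110011110101
→ & → 000010011100000 = 1248
0x33CA = 011001111001010
→ | → 011011111101010 = 14314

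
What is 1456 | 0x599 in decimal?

1465

1456 = 10110110000
0x599 = 10110011001
 OR → 10110111001 = 1465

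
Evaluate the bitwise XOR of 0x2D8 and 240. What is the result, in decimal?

552

0x2D8 = 1011011000
240 = 0011110000
XOR → 1000101000 = 552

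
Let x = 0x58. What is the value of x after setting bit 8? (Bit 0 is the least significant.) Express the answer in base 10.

344

x = 001011000
bit 8 is currently 0; set it via x | (1 << 8) = x | 256
→ 101011000 = 344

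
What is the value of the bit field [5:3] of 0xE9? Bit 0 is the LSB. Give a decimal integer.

5

v = 11101001
Shift right by 3: 11101
Mask low 3 bits: 101 = 5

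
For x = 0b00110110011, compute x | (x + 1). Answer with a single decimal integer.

439

x = 110110011 = 435
x + 1 = 110110100
OR    = 110110111 = 439
(x | (x + 1) sets the lowest cleared bit.)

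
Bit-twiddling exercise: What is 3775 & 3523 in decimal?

3203

3775 = 111010111111
3523 = 110111000011
AND → 110010000011 = 3203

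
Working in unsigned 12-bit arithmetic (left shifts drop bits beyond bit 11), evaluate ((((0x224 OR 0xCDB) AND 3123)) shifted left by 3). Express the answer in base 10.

0x224 = 001000100100
0xCDB = 110011011011
→ OR → 111011111111 = 3839
3123 = 110000110011
→ AND → 110000110011 = 3123
→ shifted left by 3 (mod 2^12) → 000110011000 = 408

408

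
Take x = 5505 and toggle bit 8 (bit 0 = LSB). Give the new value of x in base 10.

x = 1010110000001
bit 8 is currently 1; toggle it via x ^ (1 << 8) = x ^ 256
→ 1010010000001 = 5249

5249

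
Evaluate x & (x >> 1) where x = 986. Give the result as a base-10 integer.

456

x = 1111011010 = 986
x>>1 = 0111101101
AND  = 0111001000 = 456
(x & (x >> 1) has a 1 wherever x has two consecutive 1 bits.)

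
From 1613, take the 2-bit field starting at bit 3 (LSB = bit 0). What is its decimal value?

1

v = 011001001101
Shift right by 3: 011001001
Mask low 2 bits: 01 = 1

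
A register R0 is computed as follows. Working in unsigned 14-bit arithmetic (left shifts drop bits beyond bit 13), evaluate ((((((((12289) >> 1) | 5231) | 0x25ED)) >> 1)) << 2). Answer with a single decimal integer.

15324

12289 = 11000000000001
→ >> 1 → 01100000000000 = 6144
5231 = 01010001101111
→ | → 01110001101111 = 7279
0x25ED = 10010111101101
→ | → 11110111101111 = 15855
→ >> 1 → 01111011110111 = 7927
→ << 2 (mod 2^14) → 11101111011100 = 15324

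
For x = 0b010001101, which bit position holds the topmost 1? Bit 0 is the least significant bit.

0b010001101 = 10001101
The topmost 1 is at position 7 (since 2^7 = 128 ≤ 141 < 256).

7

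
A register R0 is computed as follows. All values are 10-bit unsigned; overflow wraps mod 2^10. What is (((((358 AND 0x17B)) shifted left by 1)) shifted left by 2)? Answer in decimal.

784

358 = 0101100110
0x17B = 0101111011
→ AND → 0101100010 = 354
→ shifted left by 1 (mod 2^10) → 1011000100 = 708
→ shifted left by 2 (mod 2^10) → 1100010000 = 784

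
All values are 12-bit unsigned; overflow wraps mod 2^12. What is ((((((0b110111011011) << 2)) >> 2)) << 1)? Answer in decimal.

0b110111011011 = 110111011011
→ << 2 (mod 2^12) → 011101101100 = 1900
→ >> 2 → 000111011011 = 475
→ << 1 (mod 2^12) → 001110110110 = 950

950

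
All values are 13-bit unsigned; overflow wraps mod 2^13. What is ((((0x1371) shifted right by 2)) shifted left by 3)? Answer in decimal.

1760

0x1371 = 1001101110001
→ shifted right by 2 → 0010011011100 = 1244
→ shifted left by 3 (mod 2^13) → 0011011100000 = 1760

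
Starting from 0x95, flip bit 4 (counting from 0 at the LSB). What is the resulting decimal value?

x = 10010101
bit 4 is currently 1; toggle it via x ^ (1 << 4) = x ^ 16
→ 10000101 = 133

133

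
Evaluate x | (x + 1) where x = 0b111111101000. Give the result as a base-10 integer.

4073

x = 111111101000 = 4072
x + 1 = 111111101001
OR    = 111111101001 = 4073
(x | (x + 1) sets the lowest cleared bit.)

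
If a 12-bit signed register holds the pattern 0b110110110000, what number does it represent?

pattern = 110110110000 (MSB is 1 ⇒ negative)
Invert: 001001001111, add 1 → 001001010000 = 592, so the value is -592.
(Equivalently: 3504 - 2^12 = 3504 - 4096 = -592.)

-592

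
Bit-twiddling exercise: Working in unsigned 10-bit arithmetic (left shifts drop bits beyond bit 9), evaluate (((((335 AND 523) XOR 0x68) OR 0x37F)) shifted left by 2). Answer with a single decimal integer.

508

335 = 0101001111
523 = 1000001011
→ AND → 0000001011 = 11
0x68 = 0001101000
→ XOR → 0001100011 = 99
0x37F = 1101111111
→ OR → 1101111111 = 895
→ shifted left by 2 (mod 2^10) → 0111111100 = 508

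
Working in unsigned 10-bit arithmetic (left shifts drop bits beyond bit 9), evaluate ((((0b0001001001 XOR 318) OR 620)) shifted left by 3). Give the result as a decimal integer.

1016

0b0001001001 = 0001001001
318 = 0100111110
→ XOR → 0101110111 = 375
620 = 1001101100
→ OR → 1101111111 = 895
→ shifted left by 3 (mod 2^10) → 1111111000 = 1016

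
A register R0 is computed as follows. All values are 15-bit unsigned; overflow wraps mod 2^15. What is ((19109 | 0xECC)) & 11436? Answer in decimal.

3244

19109 = 100101010100101
0xECC = 000111011001100
→ | → 100111011101101 = 20205
11436 = 010110010101100
→ & → 000110010101100 = 3244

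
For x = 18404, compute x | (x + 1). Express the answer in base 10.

x = 100011111100100 = 18404
x + 1 = 100011111100101
OR    = 100011111100101 = 18405
(x | (x + 1) sets the lowest cleared bit.)

18405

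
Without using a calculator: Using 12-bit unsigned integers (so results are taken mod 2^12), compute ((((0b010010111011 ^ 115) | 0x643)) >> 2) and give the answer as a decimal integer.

434

0b010010111011 = 010010111011
115 = 000001110011
→ ^ → 010011001000 = 1224
0x643 = 011001000011
→ | → 011011001011 = 1739
→ >> 2 → 000110110010 = 434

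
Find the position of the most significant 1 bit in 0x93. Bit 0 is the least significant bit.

0x93 = 10010011
The topmost 1 is at position 7 (since 2^7 = 128 ≤ 147 < 256).

7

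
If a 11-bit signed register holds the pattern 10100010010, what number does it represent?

pattern = 10100010010 (MSB is 1 ⇒ negative)
Invert: 01011101101, add 1 → 01011101110 = 750, so the value is -750.
(Equivalently: 1298 - 2^11 = 1298 - 2048 = -750.)

-750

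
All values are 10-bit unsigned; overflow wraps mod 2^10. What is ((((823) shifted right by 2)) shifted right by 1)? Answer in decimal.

102

823 = 1100110111
→ shifted right by 2 → 0011001101 = 205
→ shifted right by 1 → 0001100110 = 102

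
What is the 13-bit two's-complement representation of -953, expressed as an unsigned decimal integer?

7239

953 in 13 bits: 0001110111001
Invert: 1110001000110
Add 1:  1110001000111 = 7239
(Check: 2^13 - 953 = 8192 - 953 = 7239.)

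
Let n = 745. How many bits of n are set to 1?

6

745 = 1011101001
Count the 1s: 1 + 1 + 1 + 1 + 1 + 1 = 6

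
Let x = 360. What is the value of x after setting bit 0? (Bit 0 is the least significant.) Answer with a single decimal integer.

x = 0101101000
bit 0 is currently 0; set it via x | (1 << 0) = x | 1
→ 0101101001 = 361

361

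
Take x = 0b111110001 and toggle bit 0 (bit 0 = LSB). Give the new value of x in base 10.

x = 111110001
bit 0 is currently 1; toggle it via x ^ (1 << 0) = x ^ 1
→ 111110000 = 496

496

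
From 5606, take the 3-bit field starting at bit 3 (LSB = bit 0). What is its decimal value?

4

v = 1010111100110
Shift right by 3: 1010111100
Mask low 3 bits: 100 = 4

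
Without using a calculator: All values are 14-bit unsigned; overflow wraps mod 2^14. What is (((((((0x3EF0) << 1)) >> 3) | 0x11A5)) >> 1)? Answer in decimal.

3038

0x3EF0 = 11111011110000
→ << 1 (mod 2^14) → 11110111100000 = 15840
→ >> 3 → 00011110111100 = 1980
0x11A5 = 01000110100101
→ | → 01011110111101 = 6077
→ >> 1 → 00101111011110 = 3038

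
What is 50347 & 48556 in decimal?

50347 = 1100010010101011
48556 = 1011110110101100
AND → 1000010010101000 = 33960

33960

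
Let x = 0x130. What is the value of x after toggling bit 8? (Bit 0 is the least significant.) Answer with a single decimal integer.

x = 100110000
bit 8 is currently 1; toggle it via x ^ (1 << 8) = x ^ 256
→ 000110000 = 48

48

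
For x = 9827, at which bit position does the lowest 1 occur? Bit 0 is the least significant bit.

0

9827 = 10011001100011
Trailing zeros: 0, so the lowest set bit is bit 0 (value 1).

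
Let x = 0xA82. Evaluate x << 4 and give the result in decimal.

0xA82 = 0000101010000010
shift left by 4 → 1010100000100000 = 43040
(equivalently, 2690 × 2^4 = 2690 × 16)

43040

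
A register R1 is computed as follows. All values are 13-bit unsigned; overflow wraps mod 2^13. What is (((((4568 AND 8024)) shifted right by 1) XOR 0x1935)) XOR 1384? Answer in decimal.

5361

4568 = 1000111011000
8024 = 1111101011000
→ AND → 1000101011000 = 4440
→ shifted right by 1 → 0100010101100 = 2220
0x1935 = 1100100110101
→ XOR → 1000110011001 = 4505
1384 = 0010101101000
→ XOR → 1010011110001 = 5361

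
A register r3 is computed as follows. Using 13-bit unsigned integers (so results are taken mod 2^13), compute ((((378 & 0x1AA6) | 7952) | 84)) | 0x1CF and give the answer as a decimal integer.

8191

378 = 0000101111010
0x1AA6 = 1101010100110
→ & → 0000000100010 = 34
7952 = 1111100010000
→ | → 1111100110010 = 7986
84 = 0000001010100
→ | → 1111101110110 = 8054
0x1CF = 0000111001111
→ | → 1111111111111 = 8191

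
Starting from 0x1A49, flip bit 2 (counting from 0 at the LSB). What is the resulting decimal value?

6733

x = 1101001001001
bit 2 is currently 0; toggle it via x ^ (1 << 2) = x ^ 4
→ 1101001001101 = 6733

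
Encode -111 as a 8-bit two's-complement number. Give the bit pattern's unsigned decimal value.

145

111 in 8 bits: 01101111
Invert: 10010000
Add 1:  10010001 = 145
(Check: 2^8 - 111 = 256 - 111 = 145.)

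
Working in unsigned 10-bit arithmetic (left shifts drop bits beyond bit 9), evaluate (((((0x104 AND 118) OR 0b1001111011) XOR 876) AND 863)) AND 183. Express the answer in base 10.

19

0x104 = 0100000100
118 = 0001110110
→ AND → 0000000100 = 4
0b1001111011 = 1001111011
→ OR → 1001111111 = 639
876 = 1101101100
→ XOR → 0100010011 = 275
863 = 1101011111
→ AND → 0100010011 = 275
183 = 0010110111
→ AND → 0000010011 = 19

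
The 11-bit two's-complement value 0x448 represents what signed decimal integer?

-952

pattern = 10001001000 (MSB is 1 ⇒ negative)
Invert: 01110110111, add 1 → 01110111000 = 952, so the value is -952.
(Equivalently: 1096 - 2^11 = 1096 - 2048 = -952.)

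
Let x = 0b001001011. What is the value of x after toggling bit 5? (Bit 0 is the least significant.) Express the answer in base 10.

x = 001001011
bit 5 is currently 0; toggle it via x ^ (1 << 5) = x ^ 32
→ 001101011 = 107

107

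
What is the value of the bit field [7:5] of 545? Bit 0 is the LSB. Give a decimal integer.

1

v = 001000100001
Shift right by 5: 0010001
Mask low 3 bits: 001 = 1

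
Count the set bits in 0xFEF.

11

0xFEF = 111111101111
Count the 1s: 1 + 1 + 1 + 1 + 1 + 1 + 1 + 1 + 1 + 1 + 1 = 11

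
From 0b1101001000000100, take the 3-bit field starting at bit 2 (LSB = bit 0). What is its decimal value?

v = 1101001000000100
Shift right by 2: 11010010000001
Mask low 3 bits: 001 = 1

1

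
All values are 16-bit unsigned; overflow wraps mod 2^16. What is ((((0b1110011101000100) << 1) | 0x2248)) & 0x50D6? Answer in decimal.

0b1110011101000100 = 1110011101000100
→ << 1 (mod 2^16) → 1100111010001000 = 52872
0x2248 = 0010001001001000
→ | → 1110111011001000 = 61128
0x50D6 = 0101000011010110
→ & → 0100000011000000 = 16576

16576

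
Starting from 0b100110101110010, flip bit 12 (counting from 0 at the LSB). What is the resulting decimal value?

23922

x = 100110101110010
bit 12 is currently 0; toggle it via x ^ (1 << 12) = x ^ 4096
→ 101110101110010 = 23922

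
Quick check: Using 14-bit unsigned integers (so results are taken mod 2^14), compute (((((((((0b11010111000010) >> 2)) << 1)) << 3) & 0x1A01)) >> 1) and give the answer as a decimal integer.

2304

0b11010111000010 = 11010111000010
→ >> 2 → 00110101110000 = 3440
→ << 1 (mod 2^14) → 01101011100000 = 6880
→ << 3 (mod 2^14) → 01011100000000 = 5888
0x1A01 = 01101000000001
→ & → 01001000000000 = 4608
→ >> 1 → 00100100000000 = 2304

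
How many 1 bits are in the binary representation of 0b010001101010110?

n = 10001101010110
Count the 1s: 1 + 1 + 1 + 1 + 1 + 1 + 1 = 7

7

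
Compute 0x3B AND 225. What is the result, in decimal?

33

0x3B = 00111011
225 = 11100001
AND → 00100001 = 33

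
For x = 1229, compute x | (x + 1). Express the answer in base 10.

1231

x = 10011001101 = 1229
x + 1 = 10011001110
OR    = 10011001111 = 1231
(x | (x + 1) sets the lowest cleared bit.)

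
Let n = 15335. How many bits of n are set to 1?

11

15335 = 11101111100111
Count the 1s: 1 + 1 + 1 + 1 + 1 + 1 + 1 + 1 + 1 + 1 + 1 = 11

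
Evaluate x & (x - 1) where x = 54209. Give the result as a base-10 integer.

x = 1101001111000001 = 54209
x - 1 = 1101001111000000
AND   = 1101001111000000 = 54208
(x & (x - 1) clears the lowest set bit of x.)

54208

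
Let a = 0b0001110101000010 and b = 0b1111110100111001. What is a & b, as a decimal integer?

7424

a = 0001110101000010
b = 1111110100111001
AND → 0001110100000000 = 7424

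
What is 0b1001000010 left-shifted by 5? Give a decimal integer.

18496

x = 000001001000010
shift left by 5 → 100100001000000 = 18496
(equivalently, 578 × 2^5 = 578 × 32)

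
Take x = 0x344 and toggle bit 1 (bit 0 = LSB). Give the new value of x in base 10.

838

x = 0001101000100
bit 1 is currently 0; toggle it via x ^ (1 << 1) = x ^ 2
→ 0001101000110 = 838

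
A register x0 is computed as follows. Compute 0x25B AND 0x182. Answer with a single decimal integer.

0x25B = 1001011011
0x182 = 0110000010
AND → 0000000010 = 2

2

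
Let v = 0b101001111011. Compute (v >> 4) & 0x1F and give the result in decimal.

7

v = 101001111011
Shift right by 4: 10100111
Mask low 5 bits: 00111 = 7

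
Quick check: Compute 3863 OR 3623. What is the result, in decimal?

3895

3863 = 111100010111
3623 = 111000100111
 OR → 111100110111 = 3895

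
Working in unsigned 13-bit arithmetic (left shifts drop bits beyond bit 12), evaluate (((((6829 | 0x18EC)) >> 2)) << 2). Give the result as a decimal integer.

6892

6829 = 1101010101101
0x18EC = 1100011101100
→ | → 1101011101101 = 6893
→ >> 2 → 0011010111011 = 1723
→ << 2 (mod 2^13) → 1101011101100 = 6892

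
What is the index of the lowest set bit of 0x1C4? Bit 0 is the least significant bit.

0x1C4 = 111000100
Trailing zeros: 2, so the lowest set bit is bit 2 (value 4).

2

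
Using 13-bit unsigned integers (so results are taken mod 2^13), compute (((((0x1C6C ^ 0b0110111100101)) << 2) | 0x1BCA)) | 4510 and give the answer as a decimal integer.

8190

0x1C6C = 1110001101100
0b0110111100101 = 0110111100101
→ ^ → 1000110001001 = 4489
→ << 2 (mod 2^13) → 0011000100100 = 1572
0x1BCA = 1101111001010
→ | → 1111111101110 = 8174
4510 = 1000110011110
→ | → 1111111111110 = 8190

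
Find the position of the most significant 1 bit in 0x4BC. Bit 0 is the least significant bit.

0x4BC = 10010111100
The topmost 1 is at position 10 (since 2^10 = 1024 ≤ 1212 < 2048).

10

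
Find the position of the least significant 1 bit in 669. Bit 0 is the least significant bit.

0

669 = 1010011101
Trailing zeros: 0, so the lowest set bit is bit 0 (value 1).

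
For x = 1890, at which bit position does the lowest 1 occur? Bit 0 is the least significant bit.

1890 = 11101100010
Trailing zeros: 1, so the lowest set bit is bit 1 (value 2).

1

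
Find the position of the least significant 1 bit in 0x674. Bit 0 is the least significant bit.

2

0x674 = 11001110100
Trailing zeros: 2, so the lowest set bit is bit 2 (value 4).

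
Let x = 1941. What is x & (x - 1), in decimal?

1940

x = 11110010101 = 1941
x - 1 = 11110010100
AND   = 11110010100 = 1940
(x & (x - 1) clears the lowest set bit of x.)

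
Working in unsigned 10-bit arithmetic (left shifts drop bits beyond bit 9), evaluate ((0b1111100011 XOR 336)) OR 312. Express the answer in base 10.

955

0b1111100011 = 1111100011
336 = 0101010000
→ XOR → 1010110011 = 691
312 = 0100111000
→ OR → 1110111011 = 955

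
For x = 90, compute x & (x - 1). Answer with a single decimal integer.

x = 1011010 = 90
x - 1 = 1011001
AND   = 1011000 = 88
(x & (x - 1) clears the lowest set bit of x.)

88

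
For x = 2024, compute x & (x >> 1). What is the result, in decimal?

992

x = 11111101000 = 2024
x>>1 = 01111110100
AND  = 01111100000 = 992
(x & (x >> 1) has a 1 wherever x has two consecutive 1 bits.)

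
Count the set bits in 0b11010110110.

7

n = 11010110110
Count the 1s: 1 + 1 + 1 + 1 + 1 + 1 + 1 = 7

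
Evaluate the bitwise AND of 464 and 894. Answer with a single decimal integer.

464 = 0111010000
894 = 1101111110
AND → 0101010000 = 336

336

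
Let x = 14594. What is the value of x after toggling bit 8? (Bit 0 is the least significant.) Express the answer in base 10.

14338

x = 11100100000010
bit 8 is currently 1; toggle it via x ^ (1 << 8) = x ^ 256
→ 11100000000010 = 14338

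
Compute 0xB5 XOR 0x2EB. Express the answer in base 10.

606

0xB5 = 0010110101
0x2EB = 1011101011
XOR → 1001011110 = 606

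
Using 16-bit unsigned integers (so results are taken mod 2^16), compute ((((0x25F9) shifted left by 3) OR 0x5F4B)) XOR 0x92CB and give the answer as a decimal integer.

0x25F9 = 0010010111111001
→ shifted left by 3 (mod 2^16) → 0010111111001000 = 12232
0x5F4B = 0101111101001011
→ OR → 0111111111001011 = 32715
0x92CB = 1001001011001011
→ XOR → 1110110100000000 = 60672

60672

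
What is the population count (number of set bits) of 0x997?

7

0x997 = 100110010111
Count the 1s: 1 + 1 + 1 + 1 + 1 + 1 + 1 = 7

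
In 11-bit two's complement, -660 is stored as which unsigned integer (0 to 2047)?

660 in 11 bits: 01010010100
Invert: 10101101011
Add 1:  10101101100 = 1388
(Check: 2^11 - 660 = 2048 - 660 = 1388.)

1388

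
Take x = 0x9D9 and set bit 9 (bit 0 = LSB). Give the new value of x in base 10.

x = 100111011001
bit 9 is currently 0; set it via x | (1 << 9) = x | 512
→ 101111011001 = 3033

3033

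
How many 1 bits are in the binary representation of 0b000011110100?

5

n = 11110100
Count the 1s: 1 + 1 + 1 + 1 + 1 = 5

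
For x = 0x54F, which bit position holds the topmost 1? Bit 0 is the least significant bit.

0x54F = 10101001111
The topmost 1 is at position 10 (since 2^10 = 1024 ≤ 1359 < 2048).

10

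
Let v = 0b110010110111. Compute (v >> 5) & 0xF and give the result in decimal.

v = 110010110111
Shift right by 5: 1100101
Mask low 4 bits: 0101 = 5

5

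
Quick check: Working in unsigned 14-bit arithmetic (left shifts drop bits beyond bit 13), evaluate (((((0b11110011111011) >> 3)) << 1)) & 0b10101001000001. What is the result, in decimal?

2560

0b11110011111011 = 11110011111011
→ >> 3 → 00011110011111 = 1951
→ << 1 (mod 2^14) → 00111100111110 = 3902
0b10101001000001 = 10101001000001
→ & → 00101000000000 = 2560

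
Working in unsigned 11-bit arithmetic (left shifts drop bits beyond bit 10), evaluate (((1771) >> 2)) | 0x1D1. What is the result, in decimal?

1771 = 11011101011
→ >> 2 → 00110111010 = 442
0x1D1 = 00111010001
→ | → 00111111011 = 507

507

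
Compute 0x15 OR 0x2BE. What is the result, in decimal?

703

0x15 = 0000010101
0x2BE = 1010111110
 OR → 1010111111 = 703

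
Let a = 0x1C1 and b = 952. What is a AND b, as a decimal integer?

0x1C1 = 0111000001
952 = 1110111000
AND → 0110000000 = 384

384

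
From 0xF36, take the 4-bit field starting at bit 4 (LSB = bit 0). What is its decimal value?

3

v = 0111100110110
Shift right by 4: 011110011
Mask low 4 bits: 0011 = 3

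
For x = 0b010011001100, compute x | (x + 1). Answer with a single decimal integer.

x = 10011001100 = 1228
x + 1 = 10011001101
OR    = 10011001101 = 1229
(x | (x + 1) sets the lowest cleared bit.)

1229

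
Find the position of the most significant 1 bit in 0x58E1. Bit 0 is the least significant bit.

14

0x58E1 = 101100011100001
The topmost 1 is at position 14 (since 2^14 = 16384 ≤ 22753 < 32768).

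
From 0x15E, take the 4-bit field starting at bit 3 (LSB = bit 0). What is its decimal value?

v = 101011110
Shift right by 3: 101011
Mask low 4 bits: 1011 = 11

11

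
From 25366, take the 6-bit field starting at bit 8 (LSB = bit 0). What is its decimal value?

35

v = 110001100010110
Shift right by 8: 1100011
Mask low 6 bits: 100011 = 35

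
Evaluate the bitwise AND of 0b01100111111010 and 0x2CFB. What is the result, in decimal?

a = 01100111111010
0x2CFB = 10110011111011
AND → 00100011111010 = 2298

2298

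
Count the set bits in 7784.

7784 = 1111001101000
Count the 1s: 1 + 1 + 1 + 1 + 1 + 1 + 1 = 7

7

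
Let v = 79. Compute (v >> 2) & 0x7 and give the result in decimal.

v = 00001001111
Shift right by 2: 000010011
Mask low 3 bits: 011 = 3

3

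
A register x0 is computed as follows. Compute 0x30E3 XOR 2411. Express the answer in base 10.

14728

0x30E3 = 11000011100011
2411 = 00100101101011
XOR → 11100110001000 = 14728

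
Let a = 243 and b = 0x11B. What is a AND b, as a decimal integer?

243 = 011110011
0x11B = 100011011
AND → 000010011 = 19

19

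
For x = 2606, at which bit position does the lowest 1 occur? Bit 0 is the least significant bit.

2606 = 101000101110
Trailing zeros: 1, so the lowest set bit is bit 1 (value 2).

1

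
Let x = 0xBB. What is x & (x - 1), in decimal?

x = 10111011 = 187
x - 1 = 10111010
AND   = 10111010 = 186
(x & (x - 1) clears the lowest set bit of x.)

186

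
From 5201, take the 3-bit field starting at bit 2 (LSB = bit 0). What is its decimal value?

4

v = 1010001010001
Shift right by 2: 10100010100
Mask low 3 bits: 100 = 4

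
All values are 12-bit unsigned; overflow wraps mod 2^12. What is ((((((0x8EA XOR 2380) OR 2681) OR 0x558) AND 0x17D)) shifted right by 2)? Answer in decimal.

95

0x8EA = 100011101010
2380 = 100101001100
→ XOR → 000110100110 = 422
2681 = 101001111001
→ OR → 101111111111 = 3071
0x558 = 010101011000
→ OR → 111111111111 = 4095
0x17D = 000101111101
→ AND → 000101111101 = 381
→ shifted right by 2 → 000001011111 = 95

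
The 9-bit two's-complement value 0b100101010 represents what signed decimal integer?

pattern = 100101010 (MSB is 1 ⇒ negative)
Invert: 011010101, add 1 → 011010110 = 214, so the value is -214.
(Equivalently: 298 - 2^9 = 298 - 512 = -214.)

-214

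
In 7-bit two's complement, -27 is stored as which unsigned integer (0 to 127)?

27 in 7 bits: 0011011
Invert: 1100100
Add 1:  1100101 = 101
(Check: 2^7 - 27 = 128 - 27 = 101.)

101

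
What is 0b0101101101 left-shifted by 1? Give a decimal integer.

730

x = 0101101101
shift left by 1 → 1011011010 = 730
(equivalently, 365 × 2^1 = 365 × 2)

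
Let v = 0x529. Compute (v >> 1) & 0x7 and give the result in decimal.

4

v = 00010100101001
Shift right by 1: 0001010010100
Mask low 3 bits: 100 = 4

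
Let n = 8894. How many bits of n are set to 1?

8894 = 10001010111110
Count the 1s: 1 + 1 + 1 + 1 + 1 + 1 + 1 + 1 = 8

8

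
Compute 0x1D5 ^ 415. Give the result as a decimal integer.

74

0x1D5 = 111010101
415 = 110011111
XOR → 001001010 = 74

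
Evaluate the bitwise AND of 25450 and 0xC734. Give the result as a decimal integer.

17184

25450 = 0110001101101010
0xC734 = 1100011100110100
AND → 0100001100100000 = 17184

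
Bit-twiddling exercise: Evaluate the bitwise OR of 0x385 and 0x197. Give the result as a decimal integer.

919

0x385 = 1110000101
0x197 = 0110010111
 OR → 1110010111 = 919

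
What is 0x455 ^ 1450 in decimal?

0x455 = 10001010101
1450 = 10110101010
XOR → 00111111111 = 511

511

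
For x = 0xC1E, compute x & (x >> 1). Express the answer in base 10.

1038

x = 110000011110 = 3102
x>>1 = 011000001111
AND  = 010000001110 = 1038
(x & (x >> 1) has a 1 wherever x has two consecutive 1 bits.)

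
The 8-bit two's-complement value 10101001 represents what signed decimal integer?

pattern = 10101001 (MSB is 1 ⇒ negative)
Invert: 01010110, add 1 → 01010111 = 87, so the value is -87.
(Equivalently: 169 - 2^8 = 169 - 256 = -87.)

-87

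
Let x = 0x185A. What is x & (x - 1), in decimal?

6232

x = 1100001011010 = 6234
x - 1 = 1100001011001
AND   = 1100001011000 = 6232
(x & (x - 1) clears the lowest set bit of x.)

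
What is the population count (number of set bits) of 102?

4

102 = 1100110
Count the 1s: 1 + 1 + 1 + 1 = 4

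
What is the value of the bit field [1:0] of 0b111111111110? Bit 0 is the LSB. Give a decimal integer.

v = 111111111110
Shift right by 0: 111111111110
Mask low 2 bits: 10 = 2

2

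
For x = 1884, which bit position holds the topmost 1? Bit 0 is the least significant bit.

1884 = 11101011100
The topmost 1 is at position 10 (since 2^10 = 1024 ≤ 1884 < 2048).

10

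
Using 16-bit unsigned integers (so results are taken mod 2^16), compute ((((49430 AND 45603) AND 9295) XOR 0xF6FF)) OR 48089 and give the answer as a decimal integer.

49430 = 1100000100010110
45603 = 1011001000100011
→ AND → 1000000000000010 = 32770
9295 = 0010010001001111
→ AND → 0000000000000010 = 2
0xF6FF = 1111011011111111
→ XOR → 1111011011111101 = 63229
48089 = 1011101111011001
→ OR → 1111111111111101 = 65533

65533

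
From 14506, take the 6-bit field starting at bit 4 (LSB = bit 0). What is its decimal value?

10

v = 11100010101010
Shift right by 4: 1110001010
Mask low 6 bits: 001010 = 10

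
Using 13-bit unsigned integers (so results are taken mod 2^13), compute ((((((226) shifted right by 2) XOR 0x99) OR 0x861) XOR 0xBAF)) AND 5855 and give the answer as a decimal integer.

226 = 0000011100010
→ shifted right by 2 → 0000000111000 = 56
0x99 = 0000010011001
→ XOR → 0000010100001 = 161
0x861 = 0100001100001
→ OR → 0100011100001 = 2273
0xBAF = 0101110101111
→ XOR → 0001101001110 = 846
5855 = 1011011011111
→ AND → 0001001001110 = 590

590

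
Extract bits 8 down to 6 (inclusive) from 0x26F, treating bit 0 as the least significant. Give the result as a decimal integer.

v = 01001101111
Shift right by 6: 01001
Mask low 3 bits: 001 = 1

1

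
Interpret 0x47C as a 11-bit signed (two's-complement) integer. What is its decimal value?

-900

pattern = 10001111100 (MSB is 1 ⇒ negative)
Invert: 01110000011, add 1 → 01110000100 = 900, so the value is -900.
(Equivalently: 1148 - 2^11 = 1148 - 2048 = -900.)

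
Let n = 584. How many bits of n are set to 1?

584 = 1001001000
Count the 1s: 1 + 1 + 1 = 3

3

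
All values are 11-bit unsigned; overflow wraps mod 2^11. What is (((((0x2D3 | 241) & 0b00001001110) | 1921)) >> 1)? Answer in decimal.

0x2D3 = 01011010011
241 = 00011110001
→ | → 01011110011 = 755
0b00001001110 = 00001001110
→ & → 00001000010 = 66
1921 = 11110000001
→ | → 11111000011 = 1987
→ >> 1 → 01111100001 = 993

993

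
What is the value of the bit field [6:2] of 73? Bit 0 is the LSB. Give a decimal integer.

18

v = 01001001
Shift right by 2: 010010
Mask low 5 bits: 10010 = 18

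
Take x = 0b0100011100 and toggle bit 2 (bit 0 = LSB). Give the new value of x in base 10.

x = 0100011100
bit 2 is currently 1; toggle it via x ^ (1 << 2) = x ^ 4
→ 0100011000 = 280

280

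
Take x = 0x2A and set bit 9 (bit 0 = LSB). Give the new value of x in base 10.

554

x = 00000101010
bit 9 is currently 0; set it via x | (1 << 9) = x | 512
→ 01000101010 = 554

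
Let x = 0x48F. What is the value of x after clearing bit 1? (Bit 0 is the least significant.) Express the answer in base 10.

x = 0010010001111
bit 1 is currently 1; clear it via x & ~(1 << 1) = x & ~2
→ 0010010001101 = 1165

1165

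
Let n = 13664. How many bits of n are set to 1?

13664 = 11010101100000
Count the 1s: 1 + 1 + 1 + 1 + 1 + 1 = 6

6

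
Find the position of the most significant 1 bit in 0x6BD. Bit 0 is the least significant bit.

0x6BD = 11010111101
The topmost 1 is at position 10 (since 2^10 = 1024 ≤ 1725 < 2048).

10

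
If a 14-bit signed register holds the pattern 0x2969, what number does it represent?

-5783

pattern = 10100101101001 (MSB is 1 ⇒ negative)
Invert: 01011010010110, add 1 → 01011010010111 = 5783, so the value is -5783.
(Equivalently: 10601 - 2^14 = 10601 - 16384 = -5783.)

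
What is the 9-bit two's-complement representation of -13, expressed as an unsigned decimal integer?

499

13 in 9 bits: 000001101
Invert: 111110010
Add 1:  111110011 = 499
(Check: 2^9 - 13 = 512 - 13 = 499.)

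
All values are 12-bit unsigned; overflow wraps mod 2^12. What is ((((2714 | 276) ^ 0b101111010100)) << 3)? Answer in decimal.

592

2714 = 101010011010
276 = 000100010100
→ | → 101110011110 = 2974
0b101111010100 = 101111010100
→ ^ → 000001001010 = 74
→ << 3 (mod 2^12) → 001001010000 = 592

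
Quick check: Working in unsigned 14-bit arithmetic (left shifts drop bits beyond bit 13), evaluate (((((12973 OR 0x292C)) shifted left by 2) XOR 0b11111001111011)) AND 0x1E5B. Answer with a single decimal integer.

4171

12973 = 11001010101101
0x292C = 10100100101100
→ OR → 11101110101101 = 15277
→ shifted left by 2 (mod 2^14) → 10111010110100 = 11956
0b11111001111011 = 11111001111011
→ XOR → 01000011001111 = 4303
0x1E5B = 01111001011011
→ AND → 01000001001011 = 4171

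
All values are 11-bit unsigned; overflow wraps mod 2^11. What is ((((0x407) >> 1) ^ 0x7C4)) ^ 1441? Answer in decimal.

0x407 = 10000000111
→ >> 1 → 01000000011 = 515
0x7C4 = 11111000100
→ ^ → 10111000111 = 1479
1441 = 10110100001
→ ^ → 00001100110 = 102

102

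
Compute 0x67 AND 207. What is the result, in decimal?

71

0x67 = 01100111
207 = 11001111
AND → 01000111 = 71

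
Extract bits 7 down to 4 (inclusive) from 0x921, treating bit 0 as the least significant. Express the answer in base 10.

v = 100100100001
Shift right by 4: 10010010
Mask low 4 bits: 0010 = 2

2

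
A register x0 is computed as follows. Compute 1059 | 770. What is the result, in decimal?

1827

1059 = 10000100011
770 = 01100000010
 OR → 11100100011 = 1827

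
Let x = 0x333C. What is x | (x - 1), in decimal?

13119

x = 11001100111100 = 13116
x - 1 = 11001100111011
OR    = 11001100111111 = 13119
(x | (x - 1) sets all bits below the lowest set bit.)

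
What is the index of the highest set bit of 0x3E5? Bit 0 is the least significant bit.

0x3E5 = 1111100101
The topmost 1 is at position 9 (since 2^9 = 512 ≤ 997 < 1024).

9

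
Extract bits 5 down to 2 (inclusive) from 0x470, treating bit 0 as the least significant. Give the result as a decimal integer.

12

v = 010001110000
Shift right by 2: 0100011100
Mask low 4 bits: 1100 = 12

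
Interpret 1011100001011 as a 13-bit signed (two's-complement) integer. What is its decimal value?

-2293

pattern = 1011100001011 (MSB is 1 ⇒ negative)
Invert: 0100011110100, add 1 → 0100011110101 = 2293, so the value is -2293.
(Equivalently: 5899 - 2^13 = 5899 - 8192 = -2293.)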